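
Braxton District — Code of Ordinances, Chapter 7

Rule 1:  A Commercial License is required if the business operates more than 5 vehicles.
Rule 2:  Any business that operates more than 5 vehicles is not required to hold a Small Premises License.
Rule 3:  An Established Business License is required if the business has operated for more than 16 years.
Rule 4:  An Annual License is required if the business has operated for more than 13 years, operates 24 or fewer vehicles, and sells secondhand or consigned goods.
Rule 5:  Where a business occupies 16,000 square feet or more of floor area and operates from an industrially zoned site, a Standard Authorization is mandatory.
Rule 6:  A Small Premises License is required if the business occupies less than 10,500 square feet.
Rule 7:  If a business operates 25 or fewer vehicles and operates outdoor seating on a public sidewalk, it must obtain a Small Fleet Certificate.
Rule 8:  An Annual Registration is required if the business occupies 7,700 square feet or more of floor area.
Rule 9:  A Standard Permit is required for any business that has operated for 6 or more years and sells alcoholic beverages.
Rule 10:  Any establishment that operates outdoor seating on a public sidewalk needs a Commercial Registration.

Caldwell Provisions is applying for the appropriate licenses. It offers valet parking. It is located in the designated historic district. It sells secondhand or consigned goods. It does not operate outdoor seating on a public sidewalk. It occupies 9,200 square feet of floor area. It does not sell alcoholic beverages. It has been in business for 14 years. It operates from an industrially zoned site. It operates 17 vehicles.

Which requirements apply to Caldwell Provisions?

Rule 1: vehicles 17 > 5 → Commercial License required.
Rule 2: vehicles 17 > 5 → exempt from Small Premises License.
Rule 3: years in business 14 ≤ 16 → Established Business License not required.
Rule 4: years in business 14 > 13; vehicles 17 ≤ 24; sells secondhand or consigned goods → Annual License required.
Rule 5: floor area 9,200 square feet < 16,000 square feet; operates from an industrially zoned site → Standard Authorization not required.
Rule 6: floor area 9,200 square feet < 10,500 square feet → Small Premises License required.
Rule 7: vehicles 17 ≤ 25; does not operate outdoor seating on a public sidewalk → Small Fleet Certificate not required.
Rule 8: floor area 9,200 square feet ≥ 7,700 square feet → Annual Registration required.
Rule 9: years in business 14 ≥ 6; does not sell alcoholic beverages → Standard Permit not required.
Rule 10: does not operate outdoor seating on a public sidewalk → Commercial Registration not required.

Annual License, Annual Registration, Commercial License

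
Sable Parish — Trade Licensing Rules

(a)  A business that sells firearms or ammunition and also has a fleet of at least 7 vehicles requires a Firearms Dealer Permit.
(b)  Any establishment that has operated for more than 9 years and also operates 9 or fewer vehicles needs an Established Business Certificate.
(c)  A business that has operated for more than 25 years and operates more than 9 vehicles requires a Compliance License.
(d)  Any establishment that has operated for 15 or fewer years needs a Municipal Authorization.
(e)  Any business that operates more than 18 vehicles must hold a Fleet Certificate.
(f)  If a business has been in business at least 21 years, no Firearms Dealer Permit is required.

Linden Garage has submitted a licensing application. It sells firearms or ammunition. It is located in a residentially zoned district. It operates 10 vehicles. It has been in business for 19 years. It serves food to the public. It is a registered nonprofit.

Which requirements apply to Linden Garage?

(a) sells firearms or ammunition; vehicles 10 ≥ 7 → Firearms Dealer Permit required.
(b) years in business 19 > 9; vehicles 10 > 9 → Established Business Certificate not required.
(c) years in business 19 ≤ 25; vehicles 10 > 9 → Compliance License not required.
(d) years in business 19 > 15 → Municipal Authorization not required.
(e) vehicles 10 ≤ 18 → Fleet Certificate not required.
(f) years in business 19 < 21 → Firearms Dealer Permit exemption does not apply.

Firearms Dealer Permit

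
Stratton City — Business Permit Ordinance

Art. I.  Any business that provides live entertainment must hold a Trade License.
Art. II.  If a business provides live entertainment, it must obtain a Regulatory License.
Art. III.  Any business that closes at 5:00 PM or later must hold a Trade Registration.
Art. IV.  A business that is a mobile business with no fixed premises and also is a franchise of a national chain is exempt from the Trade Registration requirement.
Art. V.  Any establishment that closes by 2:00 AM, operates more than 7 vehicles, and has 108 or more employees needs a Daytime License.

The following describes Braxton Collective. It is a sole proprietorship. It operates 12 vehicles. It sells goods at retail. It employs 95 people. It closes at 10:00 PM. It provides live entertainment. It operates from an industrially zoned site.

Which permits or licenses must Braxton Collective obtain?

Art. I. provides live entertainment → Trade License required.
Art. II. provides live entertainment → Regulatory License required.
Art. III. closes 10:00 PM, after 5:00 PM → Trade Registration required.
Art. IV. operates from an industrially zoned site (not: is a mobile business with no fixed premises); is a sole proprietorship (not: is a franchise of a national chain) → Trade Registration exemption does not apply.
Art. V. closes 10:00 PM, at/before 2:00 AM; vehicles 12 > 7; employees 95 < 108 → Daytime License not required.

Regulatory License, Trade License, Trade Registration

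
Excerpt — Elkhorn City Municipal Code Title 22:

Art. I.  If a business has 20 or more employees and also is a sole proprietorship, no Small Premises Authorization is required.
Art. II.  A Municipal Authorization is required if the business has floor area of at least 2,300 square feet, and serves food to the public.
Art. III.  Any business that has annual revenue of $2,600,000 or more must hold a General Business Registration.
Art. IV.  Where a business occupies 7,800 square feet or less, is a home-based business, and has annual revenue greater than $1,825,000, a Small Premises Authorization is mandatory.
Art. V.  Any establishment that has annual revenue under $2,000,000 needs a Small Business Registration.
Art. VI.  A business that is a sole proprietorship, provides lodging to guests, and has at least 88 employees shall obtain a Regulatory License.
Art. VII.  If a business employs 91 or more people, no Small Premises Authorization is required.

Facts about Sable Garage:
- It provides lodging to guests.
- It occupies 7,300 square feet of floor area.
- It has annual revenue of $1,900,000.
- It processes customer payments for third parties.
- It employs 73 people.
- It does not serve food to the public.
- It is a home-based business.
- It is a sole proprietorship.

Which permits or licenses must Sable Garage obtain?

Art. I. employees 73 ≥ 20; is a sole proprietorship → exempt from Small Premises Authorization.
Art. II. floor area 7,300 square feet ≥ 2,300 square feet; does not serve food to the public → Municipal Authorization not required.
Art. III. revenue $1,900,000 < $2,600,000 → General Business Registration not required.
Art. IV. floor area 7,300 square feet ≤ 7,800 square feet; is a home-based business; revenue $1,900,000 > $1,825,000 → Small Premises Authorization required.
Art. V. revenue $1,900,000 < $2,000,000 → Small Business Registration required.
Art. VI. is a sole proprietorship; provides lodging to guests; employees 73 < 88 → Regulatory License not required.
Art. VII. employees 73 < 91 → Small Premises Authorization exemption does not apply.

Small Business Registration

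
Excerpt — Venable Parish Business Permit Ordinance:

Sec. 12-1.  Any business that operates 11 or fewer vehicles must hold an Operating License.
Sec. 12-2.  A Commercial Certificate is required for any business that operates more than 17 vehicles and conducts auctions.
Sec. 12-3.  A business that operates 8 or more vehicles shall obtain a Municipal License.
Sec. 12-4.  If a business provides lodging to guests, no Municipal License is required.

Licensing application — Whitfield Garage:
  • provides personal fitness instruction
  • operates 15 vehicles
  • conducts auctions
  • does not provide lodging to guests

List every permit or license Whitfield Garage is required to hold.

Sec. 12-1. vehicles 15 > 11 → Operating License not required.
Sec. 12-2. vehicles 15 ≤ 17; conducts auctions → Commercial Certificate not required.
Sec. 12-3. vehicles 15 ≥ 8 → Municipal License required.
Sec. 12-4. does not provide lodging to guests → Municipal License exemption does not apply.

Municipal License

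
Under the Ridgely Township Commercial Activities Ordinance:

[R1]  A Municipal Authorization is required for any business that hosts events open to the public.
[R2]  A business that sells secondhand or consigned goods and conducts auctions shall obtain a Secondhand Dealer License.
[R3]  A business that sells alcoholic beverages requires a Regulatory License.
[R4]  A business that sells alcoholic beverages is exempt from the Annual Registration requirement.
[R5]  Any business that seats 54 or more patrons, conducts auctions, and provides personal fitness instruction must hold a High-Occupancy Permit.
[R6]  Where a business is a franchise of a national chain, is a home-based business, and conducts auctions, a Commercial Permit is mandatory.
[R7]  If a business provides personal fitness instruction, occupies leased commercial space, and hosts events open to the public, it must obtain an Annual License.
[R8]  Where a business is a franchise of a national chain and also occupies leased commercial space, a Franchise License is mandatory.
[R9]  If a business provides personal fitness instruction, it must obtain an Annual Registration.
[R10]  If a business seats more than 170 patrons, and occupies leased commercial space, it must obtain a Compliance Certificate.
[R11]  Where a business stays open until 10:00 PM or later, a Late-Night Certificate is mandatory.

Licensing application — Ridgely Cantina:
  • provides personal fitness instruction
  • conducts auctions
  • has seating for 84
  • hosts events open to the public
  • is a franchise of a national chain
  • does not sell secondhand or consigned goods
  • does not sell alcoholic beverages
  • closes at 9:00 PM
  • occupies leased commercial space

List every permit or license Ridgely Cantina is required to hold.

[R1] hosts events open to the public → Municipal Authorization required.
[R2] does not sell secondhand or consigned goods; conducts auctions → Secondhand Dealer License not required.
[R3] does not sell alcoholic beverages → Regulatory License not required.
[R4] does not sell alcoholic beverages → Annual Registration exemption does not apply.
[R5] seating 84 ≥ 54; conducts auctions; provides personal fitness instruction → High-Occupancy Permit required.
[R6] is a franchise of a national chain; occupies leased commercial space (not: is a home-based business); conducts auctions → Commercial Permit not required.
[R7] provides personal fitness instruction; occupies leased commercial space; hosts events open to the public → Annual License required.
[R8] is a franchise of a national chain; occupies leased commercial space → Franchise License required.
[R9] provides personal fitness instruction → Annual Registration required.
[R10] seating 84 ≤ 170; occupies leased commercial space → Compliance Certificate not required.
[R11] closes 9:00 PM, at/before 10:00 PM → Late-Night Certificate not required.

Annual License, Annual Registration, Franchise License, High-Occupancy Permit, Municipal Authorization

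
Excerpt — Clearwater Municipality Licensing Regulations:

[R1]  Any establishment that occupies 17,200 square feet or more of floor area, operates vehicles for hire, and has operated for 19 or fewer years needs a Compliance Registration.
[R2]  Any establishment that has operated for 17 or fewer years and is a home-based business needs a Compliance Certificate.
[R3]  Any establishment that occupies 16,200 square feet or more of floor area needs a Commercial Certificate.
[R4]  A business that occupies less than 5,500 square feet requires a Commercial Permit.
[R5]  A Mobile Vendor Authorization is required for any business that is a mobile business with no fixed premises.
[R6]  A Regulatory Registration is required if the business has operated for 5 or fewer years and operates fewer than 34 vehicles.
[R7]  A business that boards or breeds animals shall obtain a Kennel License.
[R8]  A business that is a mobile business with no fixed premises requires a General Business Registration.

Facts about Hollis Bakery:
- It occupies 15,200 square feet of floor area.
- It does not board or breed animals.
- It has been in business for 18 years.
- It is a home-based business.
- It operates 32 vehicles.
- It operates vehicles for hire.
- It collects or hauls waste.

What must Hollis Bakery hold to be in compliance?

[R1] floor area 15,200 square feet < 17,200 square feet; operates vehicles for hire; years in business 18 ≤ 19 → Compliance Registration not required.
[R2] years in business 18 > 17; is a home-based business → Compliance Certificate not required.
[R3] floor area 15,200 square feet < 16,200 square feet → Commercial Certificate not required.
[R4] floor area 15,200 square feet ≥ 5,500 square feet → Commercial Permit not required.
[R5] is a home-based business (not: is a mobile business with no fixed premises) → Mobile Vendor Authorization not required.
[R6] years in business 18 > 5; vehicles 32 < 34 → Regulatory Registration not required.
[R7] does not board or breed animals → Kennel License not required.
[R8] is a home-based business (not: is a mobile business with no fixed premises) → General Business Registration not required.

None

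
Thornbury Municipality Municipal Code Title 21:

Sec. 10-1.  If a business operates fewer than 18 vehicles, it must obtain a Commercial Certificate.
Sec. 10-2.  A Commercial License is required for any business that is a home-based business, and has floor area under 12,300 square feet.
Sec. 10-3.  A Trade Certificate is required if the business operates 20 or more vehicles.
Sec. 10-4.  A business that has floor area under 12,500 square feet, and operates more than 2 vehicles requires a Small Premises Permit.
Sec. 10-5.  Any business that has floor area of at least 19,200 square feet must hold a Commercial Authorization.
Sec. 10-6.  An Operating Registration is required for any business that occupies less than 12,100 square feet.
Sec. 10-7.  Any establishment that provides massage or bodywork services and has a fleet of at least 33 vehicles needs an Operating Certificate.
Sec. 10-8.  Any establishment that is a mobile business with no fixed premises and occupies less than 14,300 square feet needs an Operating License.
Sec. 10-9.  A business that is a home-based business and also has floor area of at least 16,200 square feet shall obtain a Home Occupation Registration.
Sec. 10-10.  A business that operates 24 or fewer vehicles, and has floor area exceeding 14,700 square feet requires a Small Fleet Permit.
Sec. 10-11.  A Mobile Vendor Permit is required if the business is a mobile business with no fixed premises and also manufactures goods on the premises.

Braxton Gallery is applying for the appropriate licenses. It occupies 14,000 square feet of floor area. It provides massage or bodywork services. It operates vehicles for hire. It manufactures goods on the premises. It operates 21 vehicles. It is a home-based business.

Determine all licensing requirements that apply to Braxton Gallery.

Sec. 10-1. vehicles 21 ≥ 18 → Commercial Certificate not required.
Sec. 10-2. is a home-based business; floor area 14,000 square feet ≥ 12,300 square feet → Commercial License not required.
Sec. 10-3. vehicles 21 ≥ 20 → Trade Certificate required.
Sec. 10-4. floor area 14,000 square feet ≥ 12,500 square feet; vehicles 21 > 2 → Small Premises Permit not required.
Sec. 10-5. floor area 14,000 square feet < 19,200 square feet → Commercial Authorization not required.
Sec. 10-6. floor area 14,000 square feet ≥ 12,100 square feet → Operating Registration not required.
Sec. 10-7. provides massage or bodywork services; vehicles 21 < 33 → Operating Certificate not required.
Sec. 10-8. is a home-based business (not: is a mobile business with no fixed premises); floor area 14,000 square feet < 14,300 square feet → Operating License not required.
Sec. 10-9. is a home-based business; floor area 14,000 square feet < 16,200 square feet → Home Occupation Registration not required.
Sec. 10-10. vehicles 21 ≤ 24; floor area 14,000 square feet ≤ 14,700 square feet → Small Fleet Permit not required.
Sec. 10-11. is a home-based business (not: is a mobile business with no fixed premises); manufactures goods on the premises → Mobile Vendor Permit not required.

Trade Certificate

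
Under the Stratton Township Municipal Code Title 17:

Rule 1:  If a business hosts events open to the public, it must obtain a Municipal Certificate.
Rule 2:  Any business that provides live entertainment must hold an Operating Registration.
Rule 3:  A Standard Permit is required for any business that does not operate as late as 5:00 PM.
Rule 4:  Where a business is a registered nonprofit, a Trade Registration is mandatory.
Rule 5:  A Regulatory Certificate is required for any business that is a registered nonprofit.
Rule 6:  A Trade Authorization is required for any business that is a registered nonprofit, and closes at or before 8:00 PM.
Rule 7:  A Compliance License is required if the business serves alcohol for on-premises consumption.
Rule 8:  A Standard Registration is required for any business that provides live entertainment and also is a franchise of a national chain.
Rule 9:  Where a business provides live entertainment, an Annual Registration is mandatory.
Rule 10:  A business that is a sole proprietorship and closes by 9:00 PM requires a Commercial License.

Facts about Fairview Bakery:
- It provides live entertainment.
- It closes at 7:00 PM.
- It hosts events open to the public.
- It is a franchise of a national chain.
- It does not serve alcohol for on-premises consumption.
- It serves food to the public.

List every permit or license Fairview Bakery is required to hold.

Rule 1: hosts events open to the public → Municipal Certificate required.
Rule 2: provides live entertainment → Operating Registration required.
Rule 3: closes 7:00 PM, after 5:00 PM → Standard Permit not required.
Rule 4: is a franchise of a national chain (not: is a registered nonprofit) → Trade Registration not required.
Rule 5: is a franchise of a national chain (not: is a registered nonprofit) → Regulatory Certificate not required.
Rule 6: is a franchise of a national chain (not: is a registered nonprofit); closes 7:00 PM, at/before 8:00 PM → Trade Authorization not required.
Rule 7: does not serve alcohol for on-premises consumption → Compliance License not required.
Rule 8: provides live entertainment; is a franchise of a national chain → Standard Registration required.
Rule 9: provides live entertainment → Annual Registration required.
Rule 10: is a franchise of a national chain (not: is a sole proprietorship); closes 7:00 PM, at/before 9:00 PM → Commercial License not required.

Annual Registration, Municipal Certificate, Operating Registration, Standard Registration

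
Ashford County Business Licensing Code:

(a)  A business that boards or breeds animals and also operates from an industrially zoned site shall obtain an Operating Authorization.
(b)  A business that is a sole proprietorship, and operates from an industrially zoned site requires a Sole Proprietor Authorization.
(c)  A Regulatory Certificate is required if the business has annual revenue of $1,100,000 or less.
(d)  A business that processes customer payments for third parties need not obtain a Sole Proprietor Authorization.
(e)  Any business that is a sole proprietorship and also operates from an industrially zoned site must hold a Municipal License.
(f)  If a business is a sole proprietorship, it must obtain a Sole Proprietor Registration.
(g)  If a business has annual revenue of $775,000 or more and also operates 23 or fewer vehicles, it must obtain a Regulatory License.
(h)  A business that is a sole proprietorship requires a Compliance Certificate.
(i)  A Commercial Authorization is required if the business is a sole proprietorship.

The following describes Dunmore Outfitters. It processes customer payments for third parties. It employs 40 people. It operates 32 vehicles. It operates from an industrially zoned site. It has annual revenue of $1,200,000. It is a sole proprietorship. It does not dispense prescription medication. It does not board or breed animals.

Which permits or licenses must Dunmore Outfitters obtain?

Commercial Authorization, Compliance Certificate, Municipal License, Sole Proprietor Registration

(a) does not board or breed animals; operates from an industrially zoned site → Operating Authorization not required.
(b) is a sole proprietorship; operates from an industrially zoned site → Sole Proprietor Authorization required.
(c) revenue $1,200,000 > $1,100,000 → Regulatory Certificate not required.
(d) processes customer payments for third parties → exempt from Sole Proprietor Authorization.
(e) is a sole proprietorship; operates from an industrially zoned site → Municipal License required.
(f) is a sole proprietorship → Sole Proprietor Registration required.
(g) revenue $1,200,000 ≥ $775,000; vehicles 32 > 23 → Regulatory License not required.
(h) is a sole proprietorship → Compliance Certificate required.
(i) is a sole proprietorship → Commercial Authorization required.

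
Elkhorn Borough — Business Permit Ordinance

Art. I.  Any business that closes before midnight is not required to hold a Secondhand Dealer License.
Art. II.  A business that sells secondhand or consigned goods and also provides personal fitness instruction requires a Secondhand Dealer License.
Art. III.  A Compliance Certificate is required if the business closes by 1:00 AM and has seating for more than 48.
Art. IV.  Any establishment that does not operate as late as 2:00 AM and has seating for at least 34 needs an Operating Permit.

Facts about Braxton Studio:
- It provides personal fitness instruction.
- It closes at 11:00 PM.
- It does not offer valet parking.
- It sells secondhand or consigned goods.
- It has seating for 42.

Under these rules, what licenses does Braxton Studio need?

Art. I. closes 11:00 PM, at/before midnight → exempt from Secondhand Dealer License.
Art. II. sells secondhand or consigned goods; provides personal fitness instruction → Secondhand Dealer License required.
Art. III. closes 11:00 PM, at/before 1:00 AM; seating 42 ≤ 48 → Compliance Certificate not required.
Art. IV. closes 11:00 PM, at/before 2:00 AM; seating 42 ≥ 34 → Operating Permit required.

Operating Permit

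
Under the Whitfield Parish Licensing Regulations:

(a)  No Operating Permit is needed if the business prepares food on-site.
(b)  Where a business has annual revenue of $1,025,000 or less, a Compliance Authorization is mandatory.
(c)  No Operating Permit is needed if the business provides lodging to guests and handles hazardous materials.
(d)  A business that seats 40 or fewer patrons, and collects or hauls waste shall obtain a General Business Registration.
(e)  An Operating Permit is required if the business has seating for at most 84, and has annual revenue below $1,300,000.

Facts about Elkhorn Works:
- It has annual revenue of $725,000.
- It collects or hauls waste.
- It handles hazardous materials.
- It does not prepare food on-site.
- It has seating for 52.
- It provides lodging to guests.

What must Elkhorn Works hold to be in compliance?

(a) does not prepare food on-site → Operating Permit exemption does not apply.
(b) revenue $725,000 ≤ $1,025,000 → Compliance Authorization required.
(c) provides lodging to guests; handles hazardous materials → exempt from Operating Permit.
(d) seating 52 > 40; collects or hauls waste → General Business Registration not required.
(e) seating 52 ≤ 84; revenue $725,000 < $1,300,000 → Operating Permit required.

Compliance Authorization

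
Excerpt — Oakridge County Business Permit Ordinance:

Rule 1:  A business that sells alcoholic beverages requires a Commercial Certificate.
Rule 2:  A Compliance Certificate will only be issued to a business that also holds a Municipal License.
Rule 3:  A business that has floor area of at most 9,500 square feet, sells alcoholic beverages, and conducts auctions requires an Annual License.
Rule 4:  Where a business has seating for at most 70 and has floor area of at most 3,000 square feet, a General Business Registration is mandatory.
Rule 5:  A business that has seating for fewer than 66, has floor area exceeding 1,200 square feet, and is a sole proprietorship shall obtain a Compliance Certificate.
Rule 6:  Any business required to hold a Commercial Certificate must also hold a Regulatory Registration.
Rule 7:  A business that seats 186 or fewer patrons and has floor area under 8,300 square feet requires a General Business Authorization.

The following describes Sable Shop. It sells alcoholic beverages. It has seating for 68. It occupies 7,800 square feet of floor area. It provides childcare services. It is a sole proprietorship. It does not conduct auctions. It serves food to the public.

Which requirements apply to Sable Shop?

Rule 1: sells alcoholic beverages → Commercial Certificate required.
Rule 2: Compliance Certificate is not required → no effect.
Rule 3: floor area 7,800 square feet ≤ 9,500 square feet; sells alcoholic beverages; does not conduct auctions → Annual License not required.
Rule 4: seating 68 ≤ 70; floor area 7,800 square feet > 3,000 square feet → General Business Registration not required.
Rule 5: seating 68 ≥ 66; floor area 7,800 square feet > 1,200 square feet; is a sole proprietorship → Compliance Certificate not required.
Rule 6: Commercial Certificate is required → Regulatory Registration also required.
Rule 7: seating 68 ≤ 186; floor area 7,800 square feet < 8,300 square feet → General Business Authorization required.

Commercial Certificate, General Business Authorization, Regulatory Registration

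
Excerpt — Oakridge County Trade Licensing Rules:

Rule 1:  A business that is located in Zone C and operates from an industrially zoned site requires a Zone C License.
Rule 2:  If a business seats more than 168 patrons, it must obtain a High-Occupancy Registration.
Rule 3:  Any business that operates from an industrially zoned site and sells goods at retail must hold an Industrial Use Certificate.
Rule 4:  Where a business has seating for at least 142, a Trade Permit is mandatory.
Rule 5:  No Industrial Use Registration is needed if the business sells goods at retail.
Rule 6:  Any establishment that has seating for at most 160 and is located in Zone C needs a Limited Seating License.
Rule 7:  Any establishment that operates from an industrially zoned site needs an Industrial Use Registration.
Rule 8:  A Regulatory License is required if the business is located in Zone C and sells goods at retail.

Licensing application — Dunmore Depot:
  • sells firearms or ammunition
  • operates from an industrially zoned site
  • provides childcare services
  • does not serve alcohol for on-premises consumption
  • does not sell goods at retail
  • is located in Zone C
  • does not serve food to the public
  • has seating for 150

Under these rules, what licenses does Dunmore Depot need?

Rule 1: is located in Zone C; operates from an industrially zoned site → Zone C License required.
Rule 2: seating 150 ≤ 168 → High-Occupancy Registration not required.
Rule 3: operates from an industrially zoned site; does not sell goods at retail → Industrial Use Certificate not required.
Rule 4: seating 150 ≥ 142 → Trade Permit required.
Rule 5: does not sell goods at retail → Industrial Use Registration exemption does not apply.
Rule 6: seating 150 ≤ 160; is located in Zone C → Limited Seating License required.
Rule 7: operates from an industrially zoned site → Industrial Use Registration required.
Rule 8: is located in Zone C; does not sell goods at retail → Regulatory License not required.

Industrial Use Registration, Limited Seating License, Trade Permit, Zone C License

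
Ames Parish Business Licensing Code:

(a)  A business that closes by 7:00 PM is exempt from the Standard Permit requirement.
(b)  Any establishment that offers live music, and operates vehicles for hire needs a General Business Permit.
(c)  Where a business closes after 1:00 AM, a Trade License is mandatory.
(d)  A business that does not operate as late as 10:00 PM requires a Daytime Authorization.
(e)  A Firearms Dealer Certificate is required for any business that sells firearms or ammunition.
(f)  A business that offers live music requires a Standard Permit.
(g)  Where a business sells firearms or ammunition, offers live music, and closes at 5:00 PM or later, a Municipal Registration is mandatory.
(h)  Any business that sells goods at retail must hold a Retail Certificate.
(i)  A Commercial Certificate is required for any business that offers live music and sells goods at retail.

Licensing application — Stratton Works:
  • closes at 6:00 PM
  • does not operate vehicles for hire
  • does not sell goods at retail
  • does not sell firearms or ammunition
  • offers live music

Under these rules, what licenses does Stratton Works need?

Daytime Authorization

(a) closes 6:00 PM, at/before 7:00 PM → exempt from Standard Permit.
(b) offers live music; does not operate vehicles for hire → General Business Permit not required.
(c) closes 6:00 PM, at/before 1:00 AM → Trade License not required.
(d) closes 6:00 PM, at/before 10:00 PM → Daytime Authorization required.
(e) does not sell firearms or ammunition → Firearms Dealer Certificate not required.
(f) offers live music → Standard Permit required.
(g) does not sell firearms or ammunition; offers live music; closes 6:00 PM, after 5:00 PM → Municipal Registration not required.
(h) does not sell goods at retail → Retail Certificate not required.
(i) offers live music; does not sell goods at retail → Commercial Certificate not required.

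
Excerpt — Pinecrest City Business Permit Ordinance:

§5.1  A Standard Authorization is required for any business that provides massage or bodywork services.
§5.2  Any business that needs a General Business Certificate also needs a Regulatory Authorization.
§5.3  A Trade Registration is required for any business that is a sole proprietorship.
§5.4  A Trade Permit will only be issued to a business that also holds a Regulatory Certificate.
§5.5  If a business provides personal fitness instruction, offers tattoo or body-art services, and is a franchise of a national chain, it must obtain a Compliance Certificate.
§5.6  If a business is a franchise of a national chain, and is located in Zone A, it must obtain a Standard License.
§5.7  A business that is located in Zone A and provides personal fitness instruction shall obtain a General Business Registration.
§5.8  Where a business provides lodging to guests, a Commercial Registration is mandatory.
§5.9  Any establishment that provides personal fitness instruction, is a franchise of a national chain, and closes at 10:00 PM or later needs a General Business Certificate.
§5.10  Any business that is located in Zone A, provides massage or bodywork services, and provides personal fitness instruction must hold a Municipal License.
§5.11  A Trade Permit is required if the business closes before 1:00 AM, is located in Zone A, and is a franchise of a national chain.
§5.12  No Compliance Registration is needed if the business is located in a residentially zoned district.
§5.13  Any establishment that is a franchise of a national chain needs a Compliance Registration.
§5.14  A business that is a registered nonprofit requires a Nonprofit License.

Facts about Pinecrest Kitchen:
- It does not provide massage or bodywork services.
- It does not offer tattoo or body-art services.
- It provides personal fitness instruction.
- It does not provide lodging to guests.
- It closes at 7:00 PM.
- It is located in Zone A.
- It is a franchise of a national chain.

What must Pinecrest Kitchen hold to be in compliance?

Compliance Registration, General Business Registration, Regulatory Certificate, Standard License, Trade Permit

§5.1 does not provide massage or bodywork services → Standard Authorization not required.
§5.2 General Business Certificate is not required → no effect.
§5.3 is a franchise of a national chain (not: is a sole proprietorship) → Trade Registration not required.
§5.4 Trade Permit is required → Regulatory Certificate also required.
§5.5 provides personal fitness instruction; does not offer tattoo or body-art services; is a franchise of a national chain → Compliance Certificate not required.
§5.6 is a franchise of a national chain; is located in Zone A → Standard License required.
§5.7 is located in Zone A; provides personal fitness instruction → General Business Registration required.
§5.8 does not provide lodging to guests → Commercial Registration not required.
§5.9 provides personal fitness instruction; is a franchise of a national chain; closes 7:00 PM, at/before 10:00 PM → General Business Certificate not required.
§5.10 is located in Zone A; does not provide massage or bodywork services; provides personal fitness instruction → Municipal License not required.
§5.11 closes 7:00 PM, at/before 1:00 AM; is located in Zone A; is a franchise of a national chain → Trade Permit required.
§5.12 is located in Zone A (not: is located in a residentially zoned district) → Compliance Registration exemption does not apply.
§5.13 is a franchise of a national chain → Compliance Registration required.
§5.14 is a franchise of a national chain (not: is a registered nonprofit) → Nonprofit License not required.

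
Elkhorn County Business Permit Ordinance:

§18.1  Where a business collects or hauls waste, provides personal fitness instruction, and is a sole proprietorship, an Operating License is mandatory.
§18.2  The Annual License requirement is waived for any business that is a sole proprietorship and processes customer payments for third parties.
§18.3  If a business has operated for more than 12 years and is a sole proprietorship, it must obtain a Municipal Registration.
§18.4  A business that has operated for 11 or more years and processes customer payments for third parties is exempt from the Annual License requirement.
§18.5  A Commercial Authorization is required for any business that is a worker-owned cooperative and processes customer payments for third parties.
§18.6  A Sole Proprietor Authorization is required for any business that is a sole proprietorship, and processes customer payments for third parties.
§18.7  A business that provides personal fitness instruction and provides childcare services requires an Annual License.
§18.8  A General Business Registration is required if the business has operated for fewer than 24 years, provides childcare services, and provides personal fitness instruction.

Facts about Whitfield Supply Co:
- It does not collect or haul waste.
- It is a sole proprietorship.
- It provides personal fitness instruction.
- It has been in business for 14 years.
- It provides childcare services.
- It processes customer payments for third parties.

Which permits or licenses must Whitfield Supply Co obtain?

§18.1 does not collect or haul waste; provides personal fitness instruction; is a sole proprietorship → Operating License not required.
§18.2 is a sole proprietorship; processes customer payments for third parties → exempt from Annual License.
§18.3 years in business 14 > 12; is a sole proprietorship → Municipal Registration required.
§18.4 years in business 14 ≥ 11; processes customer payments for third parties → exempt from Annual License.
§18.5 is a sole proprietorship (not: is a worker-owned cooperative); processes customer payments for third parties → Commercial Authorization not required.
§18.6 is a sole proprietorship; processes customer payments for third parties → Sole Proprietor Authorization required.
§18.7 provides personal fitness instruction; provides childcare services → Annual License required.
§18.8 years in business 14 < 24; provides childcare services; provides personal fitness instruction → General Business Registration required.

General Business Registration, Municipal Registration, Sole Proprietor Authorization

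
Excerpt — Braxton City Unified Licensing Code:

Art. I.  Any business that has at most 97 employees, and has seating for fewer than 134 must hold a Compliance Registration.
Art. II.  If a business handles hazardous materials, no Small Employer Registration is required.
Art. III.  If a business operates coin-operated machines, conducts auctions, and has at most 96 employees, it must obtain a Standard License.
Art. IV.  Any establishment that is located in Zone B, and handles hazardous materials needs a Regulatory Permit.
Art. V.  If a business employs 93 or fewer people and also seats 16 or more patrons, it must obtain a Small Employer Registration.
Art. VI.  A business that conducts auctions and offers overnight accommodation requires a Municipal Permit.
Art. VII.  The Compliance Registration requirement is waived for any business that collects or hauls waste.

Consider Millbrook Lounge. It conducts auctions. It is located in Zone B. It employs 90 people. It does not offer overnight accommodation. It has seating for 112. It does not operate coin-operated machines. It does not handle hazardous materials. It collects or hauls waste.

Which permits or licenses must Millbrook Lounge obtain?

Small Employer Registration

Art. I. employees 90 ≤ 97; seating 112 < 134 → Compliance Registration required.
Art. II. does not handle hazardous materials → Small Employer Registration exemption does not apply.
Art. III. does not operate coin-operated machines; conducts auctions; employees 90 ≤ 96 → Standard License not required.
Art. IV. is located in Zone B; does not handle hazardous materials → Regulatory Permit not required.
Art. V. employees 90 ≤ 93; seating 112 ≥ 16 → Small Employer Registration required.
Art. VI. conducts auctions; does not offer overnight accommodation → Municipal Permit not required.
Art. VII. collects or hauls waste → exempt from Compliance Registration.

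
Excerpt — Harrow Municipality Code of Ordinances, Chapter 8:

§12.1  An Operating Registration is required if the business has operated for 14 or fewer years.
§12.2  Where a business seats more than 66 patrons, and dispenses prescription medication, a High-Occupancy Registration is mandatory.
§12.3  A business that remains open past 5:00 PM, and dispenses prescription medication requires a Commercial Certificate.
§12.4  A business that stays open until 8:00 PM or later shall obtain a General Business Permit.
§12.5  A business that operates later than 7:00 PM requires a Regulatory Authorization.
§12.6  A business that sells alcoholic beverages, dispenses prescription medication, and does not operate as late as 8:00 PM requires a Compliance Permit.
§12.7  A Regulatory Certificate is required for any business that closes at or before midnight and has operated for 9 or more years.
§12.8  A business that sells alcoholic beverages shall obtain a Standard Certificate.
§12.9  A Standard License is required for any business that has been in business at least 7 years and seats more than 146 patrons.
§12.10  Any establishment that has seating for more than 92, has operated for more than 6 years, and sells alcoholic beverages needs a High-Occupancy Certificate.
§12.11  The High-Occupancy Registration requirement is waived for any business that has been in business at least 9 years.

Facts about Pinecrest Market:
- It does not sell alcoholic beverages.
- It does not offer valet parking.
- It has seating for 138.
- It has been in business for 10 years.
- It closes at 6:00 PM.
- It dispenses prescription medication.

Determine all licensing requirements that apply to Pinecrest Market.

§12.1 years in business 10 ≤ 14 → Operating Registration required.
§12.2 seating 138 > 66; dispenses prescription medication → High-Occupancy Registration required.
§12.3 closes 6:00 PM, after 5:00 PM; dispenses prescription medication → Commercial Certificate required.
§12.4 closes 6:00 PM, at/before 8:00 PM → General Business Permit not required.
§12.5 closes 6:00 PM, at/before 7:00 PM → Regulatory Authorization not required.
§12.6 does not sell alcoholic beverages; dispenses prescription medication; closes 6:00 PM, at/before 8:00 PM → Compliance Permit not required.
§12.7 closes 6:00 PM, at/before midnight; years in business 10 ≥ 9 → Regulatory Certificate required.
§12.8 does not sell alcoholic beverages → Standard Certificate not required.
§12.9 years in business 10 ≥ 7; seating 138 ≤ 146 → Standard License not required.
§12.10 seating 138 > 92; years in business 10 > 6; does not sell alcoholic beverages → High-Occupancy Certificate not required.
§12.11 years in business 10 ≥ 9 → exempt from High-Occupancy Registration.

Commercial Certificate, Operating Registration, Regulatory Certificate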